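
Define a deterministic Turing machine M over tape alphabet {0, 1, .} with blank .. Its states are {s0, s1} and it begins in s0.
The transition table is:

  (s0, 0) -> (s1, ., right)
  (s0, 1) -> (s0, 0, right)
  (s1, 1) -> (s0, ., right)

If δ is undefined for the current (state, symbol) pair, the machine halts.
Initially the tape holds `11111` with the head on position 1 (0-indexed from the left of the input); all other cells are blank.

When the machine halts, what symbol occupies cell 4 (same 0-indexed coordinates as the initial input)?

0

state=s0 head=1 tape=1[1]111.   (s0,1)→(s0,0,right)
state=s0 head=2 tape=10[1]11.   (s0,1)→(s0,0,right)
state=s0 head=3 tape=100[1]1.   (s0,1)→(s0,0,right)
state=s0 head=4 tape=1000[1].   (s0,1)→(s0,0,right)
state=s0 head=5 tape=10000[.]
Cell 4 holds 0 when M halts.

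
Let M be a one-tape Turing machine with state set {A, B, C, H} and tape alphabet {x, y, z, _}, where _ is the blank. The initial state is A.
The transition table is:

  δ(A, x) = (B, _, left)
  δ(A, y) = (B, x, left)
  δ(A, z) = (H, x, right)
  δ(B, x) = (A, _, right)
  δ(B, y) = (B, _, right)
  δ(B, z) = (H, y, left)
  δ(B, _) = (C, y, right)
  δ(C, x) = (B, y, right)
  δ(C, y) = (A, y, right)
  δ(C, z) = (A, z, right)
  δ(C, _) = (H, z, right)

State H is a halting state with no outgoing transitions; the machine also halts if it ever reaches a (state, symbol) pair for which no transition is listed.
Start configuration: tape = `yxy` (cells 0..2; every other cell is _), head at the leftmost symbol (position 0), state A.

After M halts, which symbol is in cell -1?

state=A head=0 tape=_[y]xy___   (A,y)→(B,x,left)
state=B head=-1 tape=[_]xxy___   (B,_)→(C,y,right)
state=C head=0 tape=y[x]xy___   (C,x)→(B,y,right)
state=B head=1 tape=yy[x]y___   (B,x)→(A,_,right)
state=A head=2 tape=yy_[y]___   (A,y)→(B,x,left)
state=B head=1 tape=yy[_]x___   (B,_)→(C,y,right)
state=C head=2 tape=yyy[x]___   (C,x)→(B,y,right)
state=B head=3 tape=yyyy[_]__   (B,_)→(C,y,right)
state=C head=4 tape=yyyyy[_]_   (C,_)→(H,z,right)
state=H head=5 tape=yyyyyz[_]
Cell -1 holds y when M halts.

y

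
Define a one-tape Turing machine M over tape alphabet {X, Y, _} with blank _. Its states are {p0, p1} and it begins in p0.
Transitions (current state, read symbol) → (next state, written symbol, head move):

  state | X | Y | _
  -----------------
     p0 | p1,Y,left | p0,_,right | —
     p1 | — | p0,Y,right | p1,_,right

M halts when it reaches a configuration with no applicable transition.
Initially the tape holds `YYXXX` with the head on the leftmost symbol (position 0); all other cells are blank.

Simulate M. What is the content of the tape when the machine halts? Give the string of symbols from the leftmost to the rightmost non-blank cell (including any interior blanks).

Y_Y

state=p0 head=0 tape=[Y]YXXX_   (p0,Y)→(p0,_,right)
state=p0 head=1 tape=_[Y]XXX_   (p0,Y)→(p0,_,right)
state=p0 head=2 tape=__[X]XX_   (p0,X)→(p1,Y,left)
state=p1 head=1 tape=_[_]YXX_   (p1,_)→(p1,_,right)
state=p1 head=2 tape=__[Y]XX_   (p1,Y)→(p0,Y,right)
state=p0 head=3 tape=__Y[X]X_   (p0,X)→(p1,Y,left)
state=p1 head=2 tape=__[Y]YX_   (p1,Y)→(p0,Y,right)
state=p0 head=3 tape=__Y[Y]X_   (p0,Y)→(p0,_,right)
state=p0 head=4 tape=__Y_[X]_   (p0,X)→(p1,Y,left)
state=p1 head=3 tape=__Y[_]Y_   (p1,_)→(p1,_,right)
state=p1 head=4 tape=__Y_[Y]_   (p1,Y)→(p0,Y,right)
state=p0 head=5 tape=__Y_Y[_]
The non-blank tape span at halt is Y_Y.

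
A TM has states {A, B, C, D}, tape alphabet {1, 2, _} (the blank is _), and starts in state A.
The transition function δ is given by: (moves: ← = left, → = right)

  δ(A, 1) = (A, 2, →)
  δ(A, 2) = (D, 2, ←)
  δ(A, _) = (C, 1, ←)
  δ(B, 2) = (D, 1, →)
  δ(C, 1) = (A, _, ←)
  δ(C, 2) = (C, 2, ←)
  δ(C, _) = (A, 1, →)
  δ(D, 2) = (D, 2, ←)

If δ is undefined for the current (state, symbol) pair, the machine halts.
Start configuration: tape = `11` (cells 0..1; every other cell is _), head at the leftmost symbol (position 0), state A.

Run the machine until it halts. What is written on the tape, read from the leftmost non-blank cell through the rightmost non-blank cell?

state=A head=0 tape=_[1]1_   (A,1)→(A,2,→)
state=A head=1 tape=_2[1]_   (A,1)→(A,2,→)
state=A head=2 tape=_22[_]   (A,_)→(C,1,←)
state=C head=1 tape=_2[2]1   (C,2)→(C,2,←)
state=C head=0 tape=_[2]21   (C,2)→(C,2,←)
state=C head=-1 tape=[_]221   (C,_)→(A,1,→)
state=A head=0 tape=1[2]21   (A,2)→(D,2,←)
state=D head=-1 tape=[1]221
The non-blank tape span at halt is 1221.

1221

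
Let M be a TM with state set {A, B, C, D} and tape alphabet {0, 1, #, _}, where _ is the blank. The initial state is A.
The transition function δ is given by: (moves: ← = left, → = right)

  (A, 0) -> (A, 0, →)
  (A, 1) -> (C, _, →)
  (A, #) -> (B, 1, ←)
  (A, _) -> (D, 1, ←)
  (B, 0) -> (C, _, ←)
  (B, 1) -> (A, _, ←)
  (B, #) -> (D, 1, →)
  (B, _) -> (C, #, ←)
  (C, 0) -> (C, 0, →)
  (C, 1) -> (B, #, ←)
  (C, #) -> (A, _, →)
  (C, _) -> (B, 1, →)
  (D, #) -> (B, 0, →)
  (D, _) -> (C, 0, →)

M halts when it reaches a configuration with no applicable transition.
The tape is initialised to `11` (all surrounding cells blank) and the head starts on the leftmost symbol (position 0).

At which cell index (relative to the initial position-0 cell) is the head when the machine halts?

state=A head=0 tape=_[1]1_____   (A,1)→(C,_,→)
state=C head=1 tape=__[1]_____   (C,1)→(B,#,←)
state=B head=0 tape=_[_]#_____   (B,_)→(C,#,←)
state=C head=-1 tape=[_]##_____   (C,_)→(B,1,→)
state=B head=0 tape=1[#]#_____   (B,#)→(D,1,→)
state=D head=1 tape=11[#]_____   (D,#)→(B,0,→)
state=B head=2 tape=110[_]____   (B,_)→(C,#,←)
state=C head=1 tape=11[0]#____   (C,0)→(C,0,→)
state=C head=2 tape=110[#]____   (C,#)→(A,_,→)
state=A head=3 tape=110_[_]___   (A,_)→(D,1,←)
state=D head=2 tape=110[_]1___   (D,_)→(C,0,→)
state=C head=3 tape=1100[1]___   (C,1)→(B,#,←)
state=B head=2 tape=110[0]#___   (B,0)→(C,_,←)
state=C head=1 tape=11[0]_#___   (C,0)→(C,0,→)
state=C head=2 tape=110[_]#___   (C,_)→(B,1,→)
state=B head=3 tape=1101[#]___   (B,#)→(D,1,→)
state=D head=4 tape=11011[_]__   (D,_)→(C,0,→)
state=C head=5 tape=110110[_]_   (C,_)→(B,1,→)
state=B head=6 tape=1101101[_]   (B,_)→(C,#,←)
state=C head=5 tape=110110[1]#   (C,1)→(B,#,←)
state=B head=4 tape=11011[0]##   (B,0)→(C,_,←)
state=C head=3 tape=1101[1]_##   (C,1)→(B,#,←)
state=B head=2 tape=110[1]#_##   (B,1)→(A,_,←)
state=A head=1 tape=11[0]_#_##   (A,0)→(A,0,→)
state=A head=2 tape=110[_]#_##   (A,_)→(D,1,←)
state=D head=1 tape=11[0]1#_##
At halt the head is at cell 1.

1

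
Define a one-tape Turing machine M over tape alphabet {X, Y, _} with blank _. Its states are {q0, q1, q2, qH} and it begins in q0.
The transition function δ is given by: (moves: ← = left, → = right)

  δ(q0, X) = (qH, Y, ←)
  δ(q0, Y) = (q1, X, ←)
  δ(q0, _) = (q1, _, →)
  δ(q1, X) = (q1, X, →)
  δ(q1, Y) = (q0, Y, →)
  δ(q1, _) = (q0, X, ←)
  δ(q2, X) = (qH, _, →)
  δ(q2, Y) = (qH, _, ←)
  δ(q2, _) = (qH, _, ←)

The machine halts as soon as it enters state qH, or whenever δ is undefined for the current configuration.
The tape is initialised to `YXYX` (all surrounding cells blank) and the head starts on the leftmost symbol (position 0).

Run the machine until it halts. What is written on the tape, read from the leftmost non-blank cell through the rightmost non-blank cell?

XXXYY

q0 | __[Y]XYX   read Y → write X, move ←, go to q1
q1 | _[_]XXYX   read _ → write X, move ←, go to q0
q0 | [_]XXXYX   read _ → write _, move →, go to q1
q1 | _[X]XXYX   read X → write X, move →, go to q1
q1 | _X[X]XYX   read X → write X, move →, go to q1
q1 | _XX[X]YX   read X → write X, move →, go to q1
q1 | _XXX[Y]X   read Y → write Y, move →, go to q0
q0 | _XXXY[X]   read X → write Y, move ←, go to qH
qH | _XXX[Y]Y
The non-blank tape span at halt is XXXYY.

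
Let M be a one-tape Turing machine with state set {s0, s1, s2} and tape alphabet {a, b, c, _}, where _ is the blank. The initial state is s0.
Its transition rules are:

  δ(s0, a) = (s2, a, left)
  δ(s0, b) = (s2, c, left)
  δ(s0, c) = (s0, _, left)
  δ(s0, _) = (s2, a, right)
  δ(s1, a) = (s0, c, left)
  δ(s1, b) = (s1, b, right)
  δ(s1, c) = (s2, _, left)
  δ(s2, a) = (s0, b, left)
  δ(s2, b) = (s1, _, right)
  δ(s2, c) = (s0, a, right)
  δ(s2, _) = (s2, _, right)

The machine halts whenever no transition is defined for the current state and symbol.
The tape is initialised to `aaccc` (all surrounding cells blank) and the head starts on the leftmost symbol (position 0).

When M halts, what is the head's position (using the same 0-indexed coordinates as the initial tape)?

s0 | __[a]accc   read a → write a, move left, go to s2
s2 | _[_]aaccc   read _ → write _, move right, go to s2
s2 | __[a]accc   read a → write b, move left, go to s0
s0 | _[_]baccc   read _ → write a, move right, go to s2
s2 | _a[b]accc   read b → write _, move right, go to s1
s1 | _a_[a]ccc   read a → write c, move left, go to s0
s0 | _a[_]cccc   read _ → write a, move right, go to s2
s2 | _aa[c]ccc   read c → write a, move right, go to s0
s0 | _aaa[c]cc   read c → write _, move left, go to s0
s0 | _aa[a]_cc   read a → write a, move left, go to s2
s2 | _a[a]a_cc   read a → write b, move left, go to s0
s0 | _[a]ba_cc   read a → write a, move left, go to s2
s2 | [_]aba_cc   read _ → write _, move right, go to s2
s2 | _[a]ba_cc   read a → write b, move left, go to s0
s0 | [_]bba_cc   read _ → write a, move right, go to s2
s2 | a[b]ba_cc   read b → write _, move right, go to s1
s1 | a_[b]a_cc   read b → write b, move right, go to s1
s1 | a_b[a]_cc   read a → write c, move left, go to s0
s0 | a_[b]c_cc   read b → write c, move left, go to s2
s2 | a[_]cc_cc   read _ → write _, move right, go to s2
s2 | a_[c]c_cc   read c → write a, move right, go to s0
s0 | a_a[c]_cc   read c → write _, move left, go to s0
s0 | a_[a]__cc   read a → write a, move left, go to s2
s2 | a[_]a__cc   read _ → write _, move right, go to s2
s2 | a_[a]__cc   read a → write b, move left, go to s0
s0 | a[_]b__cc   read _ → write a, move right, go to s2
s2 | aa[b]__cc   read b → write _, move right, go to s1
s1 | aa_[_]_cc
At halt the head is at cell 1.

1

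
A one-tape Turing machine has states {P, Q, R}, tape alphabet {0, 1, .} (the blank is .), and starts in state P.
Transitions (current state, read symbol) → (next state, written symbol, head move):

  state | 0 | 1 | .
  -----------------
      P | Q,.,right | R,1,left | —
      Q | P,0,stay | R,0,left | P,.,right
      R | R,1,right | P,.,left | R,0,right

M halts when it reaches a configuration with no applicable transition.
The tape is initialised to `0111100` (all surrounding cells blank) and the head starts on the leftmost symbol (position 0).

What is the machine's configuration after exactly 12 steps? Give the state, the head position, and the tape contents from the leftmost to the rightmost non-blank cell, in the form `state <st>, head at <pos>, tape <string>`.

P | .[0]111100   read 0 → write ., move right, go to Q
Q | ..[1]11100   read 1 → write 0, move left, go to R
R | .[.]011100   read . → write 0, move right, go to R
R | .0[0]11100   read 0 → write 1, move right, go to R
R | .01[1]1100   read 1 → write ., move left, go to P
P | .0[1].1100   read 1 → write 1, move left, go to R
R | .[0]1.1100   read 0 → write 1, move right, go to R
R | .1[1].1100   read 1 → write ., move left, go to P
P | .[1]..1100   read 1 → write 1, move left, go to R
R | [.]1..1100   read . → write 0, move right, go to R
R | 0[1]..1100   read 1 → write ., move left, go to P
P | [0]...1100   read 0 → write ., move right, go to Q
Q | .[.]..1100
After 12 steps: state Q, head at 0, tape 1100.

state Q, head at 0, tape 1100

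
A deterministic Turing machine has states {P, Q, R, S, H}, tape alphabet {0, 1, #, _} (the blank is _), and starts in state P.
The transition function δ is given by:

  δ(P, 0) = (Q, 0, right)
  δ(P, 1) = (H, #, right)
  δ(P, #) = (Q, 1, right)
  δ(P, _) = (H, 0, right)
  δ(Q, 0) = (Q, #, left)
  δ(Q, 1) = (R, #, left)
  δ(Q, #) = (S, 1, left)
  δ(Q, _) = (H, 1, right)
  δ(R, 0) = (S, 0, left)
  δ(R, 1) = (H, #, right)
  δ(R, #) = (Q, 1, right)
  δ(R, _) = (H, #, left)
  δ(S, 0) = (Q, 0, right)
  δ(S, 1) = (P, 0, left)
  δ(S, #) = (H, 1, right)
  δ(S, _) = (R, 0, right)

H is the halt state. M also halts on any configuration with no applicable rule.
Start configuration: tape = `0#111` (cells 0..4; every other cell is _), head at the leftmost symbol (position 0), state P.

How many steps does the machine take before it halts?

11

state=P head=0 tape=__[0]#111   (P,0)→(Q,0,right)
state=Q head=1 tape=__0[#]111   (Q,#)→(S,1,left)
state=S head=0 tape=__[0]1111   (S,0)→(Q,0,right)
state=Q head=1 tape=__0[1]111   (Q,1)→(R,#,left)
state=R head=0 tape=__[0]#111   (R,0)→(S,0,left)
state=S head=-1 tape=_[_]0#111   (S,_)→(R,0,right)
state=R head=0 tape=_0[0]#111   (R,0)→(S,0,left)
state=S head=-1 tape=_[0]0#111   (S,0)→(Q,0,right)
state=Q head=0 tape=_0[0]#111   (Q,0)→(Q,#,left)
state=Q head=-1 tape=_[0]##111   (Q,0)→(Q,#,left)
state=Q head=-2 tape=[_]###111   (Q,_)→(H,1,right)
state=H head=-1 tape=1[#]##111
M halts after 11 transitions.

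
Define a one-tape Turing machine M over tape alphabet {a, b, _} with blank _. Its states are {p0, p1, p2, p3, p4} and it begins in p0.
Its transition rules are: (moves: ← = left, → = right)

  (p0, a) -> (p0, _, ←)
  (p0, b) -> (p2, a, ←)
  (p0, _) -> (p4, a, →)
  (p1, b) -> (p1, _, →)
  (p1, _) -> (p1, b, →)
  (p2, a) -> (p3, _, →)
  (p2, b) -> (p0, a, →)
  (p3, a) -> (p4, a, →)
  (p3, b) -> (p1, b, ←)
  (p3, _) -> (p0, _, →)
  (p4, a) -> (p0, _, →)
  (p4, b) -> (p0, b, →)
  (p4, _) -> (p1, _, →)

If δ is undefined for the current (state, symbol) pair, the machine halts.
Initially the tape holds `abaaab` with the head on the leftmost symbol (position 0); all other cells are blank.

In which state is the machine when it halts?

p1

p0 | _[a]baaab   read a → write _, move ←, go to p0
p0 | [_]_baaab   read _ → write a, move →, go to p4
p4 | a[_]baaab   read _ → write _, move →, go to p1
p1 | a_[b]aaab   read b → write _, move →, go to p1
p1 | a__[a]aab
No transition is defined for (p1, a); M halts in state p1.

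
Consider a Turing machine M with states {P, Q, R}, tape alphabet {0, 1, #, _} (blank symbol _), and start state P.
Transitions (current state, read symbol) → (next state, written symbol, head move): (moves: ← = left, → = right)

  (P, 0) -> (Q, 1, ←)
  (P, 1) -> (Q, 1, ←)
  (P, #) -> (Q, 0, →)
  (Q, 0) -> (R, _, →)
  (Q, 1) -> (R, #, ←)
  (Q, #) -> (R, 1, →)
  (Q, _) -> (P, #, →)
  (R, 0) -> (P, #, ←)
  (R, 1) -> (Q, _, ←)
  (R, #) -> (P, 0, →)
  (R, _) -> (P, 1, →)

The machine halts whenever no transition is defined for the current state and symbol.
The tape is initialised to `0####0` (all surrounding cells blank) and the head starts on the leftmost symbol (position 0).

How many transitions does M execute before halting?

P | __[0]####0__   read 0 → write 1, move ←, go to Q
Q | _[_]1####0__   read _ → write #, move →, go to P
P | _#[1]####0__   read 1 → write 1, move ←, go to Q
Q | _[#]1####0__   read # → write 1, move →, go to R
R | _1[1]####0__   read 1 → write _, move ←, go to Q
Q | _[1]_####0__   read 1 → write #, move ←, go to R
R | [_]#_####0__   read _ → write 1, move →, go to P
P | 1[#]_####0__   read # → write 0, move →, go to Q
Q | 10[_]####0__   read _ → write #, move →, go to P
P | 10#[#]###0__   read # → write 0, move →, go to Q
Q | 10#0[#]##0__   read # → write 1, move →, go to R
R | 10#01[#]#0__   read # → write 0, move →, go to P
P | 10#010[#]0__   read # → write 0, move →, go to Q
Q | 10#0100[0]__   read 0 → write _, move →, go to R
R | 10#0100_[_]_   read _ → write 1, move →, go to P
P | 10#0100_1[_]
M halts after 15 transitions.

15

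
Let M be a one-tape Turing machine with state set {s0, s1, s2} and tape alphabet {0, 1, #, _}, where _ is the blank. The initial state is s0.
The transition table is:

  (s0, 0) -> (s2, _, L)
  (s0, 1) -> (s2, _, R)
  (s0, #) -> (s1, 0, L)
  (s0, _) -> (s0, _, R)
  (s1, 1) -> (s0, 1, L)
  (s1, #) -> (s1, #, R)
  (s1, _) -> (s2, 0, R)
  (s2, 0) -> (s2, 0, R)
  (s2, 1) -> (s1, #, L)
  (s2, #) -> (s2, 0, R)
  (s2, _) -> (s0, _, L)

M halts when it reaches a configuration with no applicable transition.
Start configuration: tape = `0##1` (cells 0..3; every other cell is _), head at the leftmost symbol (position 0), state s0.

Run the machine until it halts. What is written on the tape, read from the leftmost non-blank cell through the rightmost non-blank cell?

state=s0 head=0 tape=__[0]##1   (s0,0)→(s2,_,L)
state=s2 head=-1 tape=_[_]_##1   (s2,_)→(s0,_,L)
state=s0 head=-2 tape=[_]__##1   (s0,_)→(s0,_,R)
state=s0 head=-1 tape=_[_]_##1   (s0,_)→(s0,_,R)
state=s0 head=0 tape=__[_]##1   (s0,_)→(s0,_,R)
state=s0 head=1 tape=___[#]#1   (s0,#)→(s1,0,L)
state=s1 head=0 tape=__[_]0#1   (s1,_)→(s2,0,R)
state=s2 head=1 tape=__0[0]#1   (s2,0)→(s2,0,R)
state=s2 head=2 tape=__00[#]1   (s2,#)→(s2,0,R)
state=s2 head=3 tape=__000[1]   (s2,1)→(s1,#,L)
state=s1 head=2 tape=__00[0]#
The non-blank tape span at halt is 000#.

000#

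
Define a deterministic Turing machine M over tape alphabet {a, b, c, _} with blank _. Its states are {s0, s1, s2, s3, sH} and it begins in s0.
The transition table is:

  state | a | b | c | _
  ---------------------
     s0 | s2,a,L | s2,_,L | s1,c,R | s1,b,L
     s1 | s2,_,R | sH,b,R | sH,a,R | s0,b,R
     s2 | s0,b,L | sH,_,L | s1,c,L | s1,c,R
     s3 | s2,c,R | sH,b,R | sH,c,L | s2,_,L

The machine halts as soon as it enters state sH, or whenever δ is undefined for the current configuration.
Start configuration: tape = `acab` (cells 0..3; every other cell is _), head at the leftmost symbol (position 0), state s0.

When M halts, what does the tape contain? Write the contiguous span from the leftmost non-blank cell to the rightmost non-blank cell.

state=s0 head=0 tape=_[a]cab   (s0,a)→(s2,a,L)
state=s2 head=-1 tape=[_]acab   (s2,_)→(s1,c,R)
state=s1 head=0 tape=c[a]cab   (s1,a)→(s2,_,R)
state=s2 head=1 tape=c_[c]ab   (s2,c)→(s1,c,L)
state=s1 head=0 tape=c[_]cab   (s1,_)→(s0,b,R)
state=s0 head=1 tape=cb[c]ab   (s0,c)→(s1,c,R)
state=s1 head=2 tape=cbc[a]b   (s1,a)→(s2,_,R)
state=s2 head=3 tape=cbc_[b]   (s2,b)→(sH,_,L)
state=sH head=2 tape=cbc[_]_
The non-blank tape span at halt is cbc.

cbc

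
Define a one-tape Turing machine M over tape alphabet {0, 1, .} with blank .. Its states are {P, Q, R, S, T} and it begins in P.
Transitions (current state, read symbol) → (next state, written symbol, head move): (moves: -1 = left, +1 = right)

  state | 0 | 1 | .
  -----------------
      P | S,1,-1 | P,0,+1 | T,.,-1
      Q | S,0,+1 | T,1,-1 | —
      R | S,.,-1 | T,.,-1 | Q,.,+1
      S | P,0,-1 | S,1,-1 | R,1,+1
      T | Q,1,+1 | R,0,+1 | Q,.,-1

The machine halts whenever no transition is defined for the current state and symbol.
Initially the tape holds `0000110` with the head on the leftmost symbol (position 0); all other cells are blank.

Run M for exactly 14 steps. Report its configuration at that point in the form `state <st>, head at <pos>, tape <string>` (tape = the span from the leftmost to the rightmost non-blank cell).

P | .[0]000110   read 0 → write 1, move -1, go to S
S | [.]1000110   read . → write 1, move +1, go to R
R | 1[1]000110   read 1 → write ., move -1, go to T
T | [1].000110   read 1 → write 0, move +1, go to R
R | 0[.]000110   read . → write ., move +1, go to Q
Q | 0.[0]00110   read 0 → write 0, move +1, go to S
S | 0.0[0]0110   read 0 → write 0, move -1, go to P
P | 0.[0]00110   read 0 → write 1, move -1, go to S
S | 0[.]100110   read . → write 1, move +1, go to R
R | 01[1]00110   read 1 → write ., move -1, go to T
T | 0[1].00110   read 1 → write 0, move +1, go to R
R | 00[.]00110   read . → write ., move +1, go to Q
Q | 00.[0]0110   read 0 → write 0, move +1, go to S
S | 00.0[0]110   read 0 → write 0, move -1, go to P
P | 00.[0]0110
After 14 steps: state P, head at 2, tape 00.00110.

state P, head at 2, tape 00.00110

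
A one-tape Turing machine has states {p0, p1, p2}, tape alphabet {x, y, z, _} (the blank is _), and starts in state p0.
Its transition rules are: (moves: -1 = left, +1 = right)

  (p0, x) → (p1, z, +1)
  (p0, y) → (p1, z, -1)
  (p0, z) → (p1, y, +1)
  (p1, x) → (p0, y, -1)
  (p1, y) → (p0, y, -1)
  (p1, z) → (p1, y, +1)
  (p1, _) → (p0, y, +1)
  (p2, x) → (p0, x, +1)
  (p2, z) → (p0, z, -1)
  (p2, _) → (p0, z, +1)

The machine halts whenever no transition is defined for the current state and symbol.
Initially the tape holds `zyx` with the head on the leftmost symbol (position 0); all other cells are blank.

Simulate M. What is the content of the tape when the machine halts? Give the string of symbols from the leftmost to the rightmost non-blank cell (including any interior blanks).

yzyx

state=p0 head=0 tape=__[z]yx   (p0,z)→(p1,y,+1)
state=p1 head=1 tape=__y[y]x   (p1,y)→(p0,y,-1)
state=p0 head=0 tape=__[y]yx   (p0,y)→(p1,z,-1)
state=p1 head=-1 tape=_[_]zyx   (p1,_)→(p0,y,+1)
state=p0 head=0 tape=_y[z]yx   (p0,z)→(p1,y,+1)
state=p1 head=1 tape=_yy[y]x   (p1,y)→(p0,y,-1)
state=p0 head=0 tape=_y[y]yx   (p0,y)→(p1,z,-1)
state=p1 head=-1 tape=_[y]zyx   (p1,y)→(p0,y,-1)
state=p0 head=-2 tape=[_]yzyx
The non-blank tape span at halt is yzyx.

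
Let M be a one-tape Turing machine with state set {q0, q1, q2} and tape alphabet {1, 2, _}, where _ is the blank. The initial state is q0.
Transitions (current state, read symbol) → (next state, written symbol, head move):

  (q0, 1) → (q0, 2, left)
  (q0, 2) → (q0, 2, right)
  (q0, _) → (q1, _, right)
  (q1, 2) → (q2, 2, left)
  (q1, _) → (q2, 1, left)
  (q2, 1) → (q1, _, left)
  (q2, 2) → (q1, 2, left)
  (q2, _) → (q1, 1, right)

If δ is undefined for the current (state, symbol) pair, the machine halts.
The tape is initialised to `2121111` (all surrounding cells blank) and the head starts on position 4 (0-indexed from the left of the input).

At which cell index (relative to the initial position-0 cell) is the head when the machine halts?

q0 | 2121[1]11__   read 1 → write 2, move left, go to q0
q0 | 212[1]211__   read 1 → write 2, move left, go to q0
q0 | 21[2]2211__   read 2 → write 2, move right, go to q0
q0 | 212[2]211__   read 2 → write 2, move right, go to q0
q0 | 2122[2]11__   read 2 → write 2, move right, go to q0
q0 | 21222[1]1__   read 1 → write 2, move left, go to q0
q0 | 2122[2]21__   read 2 → write 2, move right, go to q0
q0 | 21222[2]1__   read 2 → write 2, move right, go to q0
q0 | 212222[1]__   read 1 → write 2, move left, go to q0
q0 | 21222[2]2__   read 2 → write 2, move right, go to q0
q0 | 212222[2]__   read 2 → write 2, move right, go to q0
q0 | 2122222[_]_   read _ → write _, move right, go to q1
q1 | 2122222_[_]   read _ → write 1, move left, go to q2
q2 | 2122222[_]1   read _ → write 1, move right, go to q1
q1 | 21222221[1]
At halt the head is at cell 8.

8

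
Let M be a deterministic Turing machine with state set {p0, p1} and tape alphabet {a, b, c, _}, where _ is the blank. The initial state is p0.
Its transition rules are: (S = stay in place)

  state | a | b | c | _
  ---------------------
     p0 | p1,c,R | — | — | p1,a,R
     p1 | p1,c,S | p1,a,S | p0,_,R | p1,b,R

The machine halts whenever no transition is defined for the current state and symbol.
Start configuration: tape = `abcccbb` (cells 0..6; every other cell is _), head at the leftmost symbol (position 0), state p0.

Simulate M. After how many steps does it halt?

4

state=p0 head=0 tape=[a]bcccbb   (p0,a)→(p1,c,R)
state=p1 head=1 tape=c[b]cccbb   (p1,b)→(p1,a,S)
state=p1 head=1 tape=c[a]cccbb   (p1,a)→(p1,c,S)
state=p1 head=1 tape=c[c]cccbb   (p1,c)→(p0,_,R)
state=p0 head=2 tape=c_[c]ccbb
M halts after 4 transitions.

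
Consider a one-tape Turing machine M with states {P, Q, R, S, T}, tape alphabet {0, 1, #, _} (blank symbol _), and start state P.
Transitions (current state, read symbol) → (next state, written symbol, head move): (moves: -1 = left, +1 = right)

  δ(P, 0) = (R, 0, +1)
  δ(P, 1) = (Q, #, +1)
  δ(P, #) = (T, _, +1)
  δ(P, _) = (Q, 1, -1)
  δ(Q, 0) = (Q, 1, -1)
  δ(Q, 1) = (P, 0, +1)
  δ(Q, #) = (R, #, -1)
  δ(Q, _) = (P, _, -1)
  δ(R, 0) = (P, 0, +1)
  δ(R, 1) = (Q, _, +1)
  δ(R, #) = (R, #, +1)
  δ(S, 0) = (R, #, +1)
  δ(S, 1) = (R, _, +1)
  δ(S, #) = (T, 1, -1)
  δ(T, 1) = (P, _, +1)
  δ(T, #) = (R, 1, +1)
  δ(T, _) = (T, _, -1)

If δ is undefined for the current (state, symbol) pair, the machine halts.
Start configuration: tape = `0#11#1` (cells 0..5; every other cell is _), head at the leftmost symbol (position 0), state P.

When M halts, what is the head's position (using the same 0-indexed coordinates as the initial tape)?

state=P head=0 tape=[0]#11#1_   (P,0)→(R,0,+1)
state=R head=1 tape=0[#]11#1_   (R,#)→(R,#,+1)
state=R head=2 tape=0#[1]1#1_   (R,1)→(Q,_,+1)
state=Q head=3 tape=0#_[1]#1_   (Q,1)→(P,0,+1)
state=P head=4 tape=0#_0[#]1_   (P,#)→(T,_,+1)
state=T head=5 tape=0#_0_[1]_   (T,1)→(P,_,+1)
state=P head=6 tape=0#_0__[_]   (P,_)→(Q,1,-1)
state=Q head=5 tape=0#_0_[_]1   (Q,_)→(P,_,-1)
state=P head=4 tape=0#_0[_]_1   (P,_)→(Q,1,-1)
state=Q head=3 tape=0#_[0]1_1   (Q,0)→(Q,1,-1)
state=Q head=2 tape=0#[_]11_1   (Q,_)→(P,_,-1)
state=P head=1 tape=0[#]_11_1   (P,#)→(T,_,+1)
state=T head=2 tape=0_[_]11_1   (T,_)→(T,_,-1)
state=T head=1 tape=0[_]_11_1   (T,_)→(T,_,-1)
state=T head=0 tape=[0]__11_1
At halt the head is at cell 0.

0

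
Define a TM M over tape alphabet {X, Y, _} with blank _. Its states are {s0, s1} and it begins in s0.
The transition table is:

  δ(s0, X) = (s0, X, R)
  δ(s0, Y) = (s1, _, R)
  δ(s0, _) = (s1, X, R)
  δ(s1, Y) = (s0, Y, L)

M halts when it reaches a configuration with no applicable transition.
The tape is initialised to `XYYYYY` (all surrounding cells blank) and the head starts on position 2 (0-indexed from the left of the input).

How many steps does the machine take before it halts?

16

state=s0 head=2 tape=XY[Y]YYY_   (s0,Y)→(s1,_,R)
state=s1 head=3 tape=XY_[Y]YY_   (s1,Y)→(s0,Y,L)
state=s0 head=2 tape=XY[_]YYY_   (s0,_)→(s1,X,R)
state=s1 head=3 tape=XYX[Y]YY_   (s1,Y)→(s0,Y,L)
state=s0 head=2 tape=XY[X]YYY_   (s0,X)→(s0,X,R)
state=s0 head=3 tape=XYX[Y]YY_   (s0,Y)→(s1,_,R)
state=s1 head=4 tape=XYX_[Y]Y_   (s1,Y)→(s0,Y,L)
state=s0 head=3 tape=XYX[_]YY_   (s0,_)→(s1,X,R)
state=s1 head=4 tape=XYXX[Y]Y_   (s1,Y)→(s0,Y,L)
state=s0 head=3 tape=XYX[X]YY_   (s0,X)→(s0,X,R)
state=s0 head=4 tape=XYXX[Y]Y_   (s0,Y)→(s1,_,R)
state=s1 head=5 tape=XYXX_[Y]_   (s1,Y)→(s0,Y,L)
state=s0 head=4 tape=XYXX[_]Y_   (s0,_)→(s1,X,R)
state=s1 head=5 tape=XYXXX[Y]_   (s1,Y)→(s0,Y,L)
state=s0 head=4 tape=XYXX[X]Y_   (s0,X)→(s0,X,R)
state=s0 head=5 tape=XYXXX[Y]_   (s0,Y)→(s1,_,R)
state=s1 head=6 tape=XYXXX_[_]
M halts after 16 transitions.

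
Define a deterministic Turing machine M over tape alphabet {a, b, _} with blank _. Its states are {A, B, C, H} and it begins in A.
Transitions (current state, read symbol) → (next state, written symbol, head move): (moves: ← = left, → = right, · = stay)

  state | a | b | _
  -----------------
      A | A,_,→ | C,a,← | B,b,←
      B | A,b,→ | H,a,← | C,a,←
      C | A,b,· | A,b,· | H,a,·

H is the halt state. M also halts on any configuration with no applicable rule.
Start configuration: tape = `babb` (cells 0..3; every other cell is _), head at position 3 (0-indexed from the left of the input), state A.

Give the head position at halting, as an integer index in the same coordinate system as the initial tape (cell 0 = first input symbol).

A | _bab[b]   read b → write a, move ←, go to C
C | _ba[b]a   read b → write b, move ·, go to A
A | _ba[b]a   read b → write a, move ←, go to C
C | _b[a]aa   read a → write b, move ·, go to A
A | _b[b]aa   read b → write a, move ←, go to C
C | _[b]aaa   read b → write b, move ·, go to A
A | _[b]aaa   read b → write a, move ←, go to C
C | [_]aaaa   read _ → write a, move ·, go to H
H | [a]aaaa
At halt the head is at cell -1.

-1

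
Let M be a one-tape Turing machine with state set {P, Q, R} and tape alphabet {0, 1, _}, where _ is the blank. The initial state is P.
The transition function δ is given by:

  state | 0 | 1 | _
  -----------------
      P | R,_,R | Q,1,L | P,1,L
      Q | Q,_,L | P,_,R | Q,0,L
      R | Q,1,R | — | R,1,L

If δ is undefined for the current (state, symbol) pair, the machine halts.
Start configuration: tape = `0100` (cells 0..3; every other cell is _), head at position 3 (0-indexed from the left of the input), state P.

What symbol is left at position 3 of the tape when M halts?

P | 010[0]_   read 0 → write _, move R, go to R
R | 010_[_]   read _ → write 1, move L, go to R
R | 010[_]1   read _ → write 1, move L, go to R
R | 01[0]11   read 0 → write 1, move R, go to Q
Q | 011[1]1   read 1 → write _, move R, go to P
P | 011_[1]   read 1 → write 1, move L, go to Q
Q | 011[_]1   read _ → write 0, move L, go to Q
Q | 01[1]01   read 1 → write _, move R, go to P
P | 01_[0]1   read 0 → write _, move R, go to R
R | 01__[1]
Cell 3 holds _ when M halts.

_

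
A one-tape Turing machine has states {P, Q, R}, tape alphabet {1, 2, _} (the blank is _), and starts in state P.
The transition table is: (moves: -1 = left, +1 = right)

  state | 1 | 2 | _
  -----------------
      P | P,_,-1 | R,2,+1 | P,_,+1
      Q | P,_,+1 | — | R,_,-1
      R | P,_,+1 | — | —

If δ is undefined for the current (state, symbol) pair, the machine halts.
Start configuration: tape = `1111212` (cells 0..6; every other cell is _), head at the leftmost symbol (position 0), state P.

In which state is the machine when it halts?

R

state=P head=0 tape=_[1]111212_   (P,1)→(P,_,-1)
state=P head=-1 tape=[_]_111212_   (P,_)→(P,_,+1)
state=P head=0 tape=_[_]111212_   (P,_)→(P,_,+1)
state=P head=1 tape=__[1]11212_   (P,1)→(P,_,-1)
state=P head=0 tape=_[_]_11212_   (P,_)→(P,_,+1)
state=P head=1 tape=__[_]11212_   (P,_)→(P,_,+1)
state=P head=2 tape=___[1]1212_   (P,1)→(P,_,-1)
state=P head=1 tape=__[_]_1212_   (P,_)→(P,_,+1)
state=P head=2 tape=___[_]1212_   (P,_)→(P,_,+1)
state=P head=3 tape=____[1]212_   (P,1)→(P,_,-1)
state=P head=2 tape=___[_]_212_   (P,_)→(P,_,+1)
state=P head=3 tape=____[_]212_   (P,_)→(P,_,+1)
state=P head=4 tape=_____[2]12_   (P,2)→(R,2,+1)
state=R head=5 tape=_____2[1]2_   (R,1)→(P,_,+1)
state=P head=6 tape=_____2_[2]_   (P,2)→(R,2,+1)
state=R head=7 tape=_____2_2[_]
No transition is defined for (R, _); M halts in state R.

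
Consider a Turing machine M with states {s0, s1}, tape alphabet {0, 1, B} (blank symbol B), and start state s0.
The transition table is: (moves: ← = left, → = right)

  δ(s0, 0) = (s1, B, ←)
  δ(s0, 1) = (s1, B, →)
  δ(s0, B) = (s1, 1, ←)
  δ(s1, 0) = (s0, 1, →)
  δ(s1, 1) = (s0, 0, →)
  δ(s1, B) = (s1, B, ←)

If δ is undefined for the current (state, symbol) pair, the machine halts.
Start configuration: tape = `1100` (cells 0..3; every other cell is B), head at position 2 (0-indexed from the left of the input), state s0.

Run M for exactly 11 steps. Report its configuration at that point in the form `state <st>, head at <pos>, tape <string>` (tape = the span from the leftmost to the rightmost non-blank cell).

state=s0 head=2 tape=11[0]0BB   (s0,0)→(s1,B,←)
state=s1 head=1 tape=1[1]B0BB   (s1,1)→(s0,0,→)
state=s0 head=2 tape=10[B]0BB   (s0,B)→(s1,1,←)
state=s1 head=1 tape=1[0]10BB   (s1,0)→(s0,1,→)
state=s0 head=2 tape=11[1]0BB   (s0,1)→(s1,B,→)
state=s1 head=3 tape=11B[0]BB   (s1,0)→(s0,1,→)
state=s0 head=4 tape=11B1[B]B   (s0,B)→(s1,1,←)
state=s1 head=3 tape=11B[1]1B   (s1,1)→(s0,0,→)
state=s0 head=4 tape=11B0[1]B   (s0,1)→(s1,B,→)
state=s1 head=5 tape=11B0B[B]   (s1,B)→(s1,B,←)
state=s1 head=4 tape=11B0[B]B   (s1,B)→(s1,B,←)
state=s1 head=3 tape=11B[0]BB
After 11 steps: state s1, head at 3, tape 11B0.

state s1, head at 3, tape 11B0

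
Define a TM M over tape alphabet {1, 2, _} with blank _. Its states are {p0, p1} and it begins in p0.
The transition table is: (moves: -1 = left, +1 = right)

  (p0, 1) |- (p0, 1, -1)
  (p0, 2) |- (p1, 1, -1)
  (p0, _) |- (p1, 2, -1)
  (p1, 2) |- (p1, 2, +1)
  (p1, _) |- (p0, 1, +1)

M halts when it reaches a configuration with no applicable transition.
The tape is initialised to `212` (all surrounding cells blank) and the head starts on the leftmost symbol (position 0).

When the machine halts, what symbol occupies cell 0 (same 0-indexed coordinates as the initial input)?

1

state=p0 head=0 tape=___[2]12   (p0,2)→(p1,1,-1)
state=p1 head=-1 tape=__[_]112   (p1,_)→(p0,1,+1)
state=p0 head=0 tape=__1[1]12   (p0,1)→(p0,1,-1)
state=p0 head=-1 tape=__[1]112   (p0,1)→(p0,1,-1)
state=p0 head=-2 tape=_[_]1112   (p0,_)→(p1,2,-1)
state=p1 head=-3 tape=[_]21112   (p1,_)→(p0,1,+1)
state=p0 head=-2 tape=1[2]1112   (p0,2)→(p1,1,-1)
state=p1 head=-3 tape=[1]11112
Cell 0 holds 1 when M halts.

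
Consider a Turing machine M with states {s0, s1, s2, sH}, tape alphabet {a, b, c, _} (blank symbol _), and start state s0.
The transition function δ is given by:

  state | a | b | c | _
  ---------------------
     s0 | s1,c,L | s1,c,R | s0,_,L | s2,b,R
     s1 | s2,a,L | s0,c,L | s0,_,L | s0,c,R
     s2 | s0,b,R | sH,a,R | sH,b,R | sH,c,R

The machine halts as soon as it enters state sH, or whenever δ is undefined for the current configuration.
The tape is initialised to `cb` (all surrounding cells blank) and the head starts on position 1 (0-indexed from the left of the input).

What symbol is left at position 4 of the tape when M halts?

c

s0 | c[b]____   read b → write c, move R, go to s1
s1 | cc[_]___   read _ → write c, move R, go to s0
s0 | ccc[_]__   read _ → write b, move R, go to s2
s2 | cccb[_]_   read _ → write c, move R, go to sH
sH | cccbc[_]
Cell 4 holds c when M halts.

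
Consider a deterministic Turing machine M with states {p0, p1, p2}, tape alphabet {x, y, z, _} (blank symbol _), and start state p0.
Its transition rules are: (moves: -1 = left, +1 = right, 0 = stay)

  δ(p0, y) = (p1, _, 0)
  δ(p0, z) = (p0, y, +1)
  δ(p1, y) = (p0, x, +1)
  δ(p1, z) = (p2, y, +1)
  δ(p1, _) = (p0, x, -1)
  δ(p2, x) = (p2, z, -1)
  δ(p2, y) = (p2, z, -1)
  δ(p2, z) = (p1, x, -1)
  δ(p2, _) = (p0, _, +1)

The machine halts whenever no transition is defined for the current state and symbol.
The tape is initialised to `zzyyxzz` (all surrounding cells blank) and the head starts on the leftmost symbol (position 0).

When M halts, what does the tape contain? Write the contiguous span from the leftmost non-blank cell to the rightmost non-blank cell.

xxxyxzz

state=p0 head=0 tape=_[z]zyyxzz   (p0,z)→(p0,y,+1)
state=p0 head=1 tape=_y[z]yyxzz   (p0,z)→(p0,y,+1)
state=p0 head=2 tape=_yy[y]yxzz   (p0,y)→(p1,_,0)
state=p1 head=2 tape=_yy[_]yxzz   (p1,_)→(p0,x,-1)
state=p0 head=1 tape=_y[y]xyxzz   (p0,y)→(p1,_,0)
state=p1 head=1 tape=_y[_]xyxzz   (p1,_)→(p0,x,-1)
state=p0 head=0 tape=_[y]xxyxzz   (p0,y)→(p1,_,0)
state=p1 head=0 tape=_[_]xxyxzz   (p1,_)→(p0,x,-1)
state=p0 head=-1 tape=[_]xxxyxzz
The non-blank tape span at halt is xxxyxzz.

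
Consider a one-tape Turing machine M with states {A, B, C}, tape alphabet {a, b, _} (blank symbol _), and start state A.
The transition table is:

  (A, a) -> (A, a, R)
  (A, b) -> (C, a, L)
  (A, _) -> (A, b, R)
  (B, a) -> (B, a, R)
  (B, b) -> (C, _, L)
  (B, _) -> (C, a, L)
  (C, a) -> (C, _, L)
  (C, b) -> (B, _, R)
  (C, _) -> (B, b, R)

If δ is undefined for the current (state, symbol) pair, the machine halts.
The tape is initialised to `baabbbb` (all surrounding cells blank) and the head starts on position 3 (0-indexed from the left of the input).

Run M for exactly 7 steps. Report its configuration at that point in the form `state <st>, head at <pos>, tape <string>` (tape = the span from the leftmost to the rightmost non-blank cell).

state B, head at 2, tape ba_abbb

state=A head=3 tape=baa[b]bbb   (A,b)→(C,a,L)
state=C head=2 tape=ba[a]abbb   (C,a)→(C,_,L)
state=C head=1 tape=b[a]_abbb   (C,a)→(C,_,L)
state=C head=0 tape=[b]__abbb   (C,b)→(B,_,R)
state=B head=1 tape=_[_]_abbb   (B,_)→(C,a,L)
state=C head=0 tape=[_]a_abbb   (C,_)→(B,b,R)
state=B head=1 tape=b[a]_abbb   (B,a)→(B,a,R)
state=B head=2 tape=ba[_]abbb
After 7 steps: state B, head at 2, tape ba_abbb.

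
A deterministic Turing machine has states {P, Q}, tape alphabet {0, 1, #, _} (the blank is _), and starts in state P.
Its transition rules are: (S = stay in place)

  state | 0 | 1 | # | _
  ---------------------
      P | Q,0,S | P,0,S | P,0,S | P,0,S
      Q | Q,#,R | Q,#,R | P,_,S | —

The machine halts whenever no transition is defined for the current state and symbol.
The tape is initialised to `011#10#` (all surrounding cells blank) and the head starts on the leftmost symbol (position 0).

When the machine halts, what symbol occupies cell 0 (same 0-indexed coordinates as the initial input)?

P | [0]11#10#_   read 0 → write 0, move S, go to Q
Q | [0]11#10#_   read 0 → write #, move R, go to Q
Q | #[1]1#10#_   read 1 → write #, move R, go to Q
Q | ##[1]#10#_   read 1 → write #, move R, go to Q
Q | ###[#]10#_   read # → write _, move S, go to P
P | ###[_]10#_   read _ → write 0, move S, go to P
P | ###[0]10#_   read 0 → write 0, move S, go to Q
Q | ###[0]10#_   read 0 → write #, move R, go to Q
Q | ####[1]0#_   read 1 → write #, move R, go to Q
Q | #####[0]#_   read 0 → write #, move R, go to Q
Q | ######[#]_   read # → write _, move S, go to P
P | ######[_]_   read _ → write 0, move S, go to P
P | ######[0]_   read 0 → write 0, move S, go to Q
Q | ######[0]_   read 0 → write #, move R, go to Q
Q | #######[_]
Cell 0 holds # when M halts.

#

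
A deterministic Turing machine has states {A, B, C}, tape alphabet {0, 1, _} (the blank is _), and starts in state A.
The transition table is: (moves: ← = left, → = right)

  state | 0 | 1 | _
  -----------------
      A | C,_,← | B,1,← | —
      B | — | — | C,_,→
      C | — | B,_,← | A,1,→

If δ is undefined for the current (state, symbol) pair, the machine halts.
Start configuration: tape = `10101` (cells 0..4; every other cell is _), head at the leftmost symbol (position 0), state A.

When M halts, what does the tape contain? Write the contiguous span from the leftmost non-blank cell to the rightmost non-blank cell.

1_101

A | _[1]0101   read 1 → write 1, move ←, go to B
B | [_]10101   read _ → write _, move →, go to C
C | _[1]0101   read 1 → write _, move ←, go to B
B | [_]_0101   read _ → write _, move →, go to C
C | _[_]0101   read _ → write 1, move →, go to A
A | _1[0]101   read 0 → write _, move ←, go to C
C | _[1]_101   read 1 → write _, move ←, go to B
B | [_]__101   read _ → write _, move →, go to C
C | _[_]_101   read _ → write 1, move →, go to A
A | _1[_]101
The non-blank tape span at halt is 1_101.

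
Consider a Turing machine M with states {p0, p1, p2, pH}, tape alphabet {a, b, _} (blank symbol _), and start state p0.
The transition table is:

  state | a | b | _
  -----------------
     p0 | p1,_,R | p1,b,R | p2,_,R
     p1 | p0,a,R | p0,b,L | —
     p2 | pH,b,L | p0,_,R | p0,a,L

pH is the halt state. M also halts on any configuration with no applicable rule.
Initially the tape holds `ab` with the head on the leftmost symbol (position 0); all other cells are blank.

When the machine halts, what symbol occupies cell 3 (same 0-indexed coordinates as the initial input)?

b

p0 | [a]b__   read a → write _, move R, go to p1
p1 | _[b]__   read b → write b, move L, go to p0
p0 | [_]b__   read _ → write _, move R, go to p2
p2 | _[b]__   read b → write _, move R, go to p0
p0 | __[_]_   read _ → write _, move R, go to p2
p2 | ___[_]   read _ → write a, move L, go to p0
p0 | __[_]a   read _ → write _, move R, go to p2
p2 | ___[a]   read a → write b, move L, go to pH
pH | __[_]b
Cell 3 holds b when M halts.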